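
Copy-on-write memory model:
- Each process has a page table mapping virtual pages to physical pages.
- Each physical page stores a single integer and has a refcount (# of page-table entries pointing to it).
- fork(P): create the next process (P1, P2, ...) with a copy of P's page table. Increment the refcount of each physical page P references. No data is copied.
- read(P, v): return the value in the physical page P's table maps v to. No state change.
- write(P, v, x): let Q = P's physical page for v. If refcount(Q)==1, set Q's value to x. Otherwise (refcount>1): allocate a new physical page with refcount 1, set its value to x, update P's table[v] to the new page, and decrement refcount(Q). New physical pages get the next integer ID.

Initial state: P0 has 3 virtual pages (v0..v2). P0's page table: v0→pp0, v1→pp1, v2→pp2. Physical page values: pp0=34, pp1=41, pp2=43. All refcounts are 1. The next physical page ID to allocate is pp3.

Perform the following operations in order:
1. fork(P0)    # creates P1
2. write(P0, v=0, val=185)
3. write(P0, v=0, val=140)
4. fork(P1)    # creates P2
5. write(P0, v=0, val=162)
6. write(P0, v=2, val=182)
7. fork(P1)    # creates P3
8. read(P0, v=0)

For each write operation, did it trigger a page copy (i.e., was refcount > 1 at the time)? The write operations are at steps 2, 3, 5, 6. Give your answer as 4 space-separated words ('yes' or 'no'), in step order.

Op 1: fork(P0) -> P1. 3 ppages; refcounts: pp0:2 pp1:2 pp2:2
Op 2: write(P0, v0, 185). refcount(pp0)=2>1 -> COPY to pp3. 4 ppages; refcounts: pp0:1 pp1:2 pp2:2 pp3:1
Op 3: write(P0, v0, 140). refcount(pp3)=1 -> write in place. 4 ppages; refcounts: pp0:1 pp1:2 pp2:2 pp3:1
Op 4: fork(P1) -> P2. 4 ppages; refcounts: pp0:2 pp1:3 pp2:3 pp3:1
Op 5: write(P0, v0, 162). refcount(pp3)=1 -> write in place. 4 ppages; refcounts: pp0:2 pp1:3 pp2:3 pp3:1
Op 6: write(P0, v2, 182). refcount(pp2)=3>1 -> COPY to pp4. 5 ppages; refcounts: pp0:2 pp1:3 pp2:2 pp3:1 pp4:1
Op 7: fork(P1) -> P3. 5 ppages; refcounts: pp0:3 pp1:4 pp2:3 pp3:1 pp4:1
Op 8: read(P0, v0) -> 162. No state change.

yes no no yes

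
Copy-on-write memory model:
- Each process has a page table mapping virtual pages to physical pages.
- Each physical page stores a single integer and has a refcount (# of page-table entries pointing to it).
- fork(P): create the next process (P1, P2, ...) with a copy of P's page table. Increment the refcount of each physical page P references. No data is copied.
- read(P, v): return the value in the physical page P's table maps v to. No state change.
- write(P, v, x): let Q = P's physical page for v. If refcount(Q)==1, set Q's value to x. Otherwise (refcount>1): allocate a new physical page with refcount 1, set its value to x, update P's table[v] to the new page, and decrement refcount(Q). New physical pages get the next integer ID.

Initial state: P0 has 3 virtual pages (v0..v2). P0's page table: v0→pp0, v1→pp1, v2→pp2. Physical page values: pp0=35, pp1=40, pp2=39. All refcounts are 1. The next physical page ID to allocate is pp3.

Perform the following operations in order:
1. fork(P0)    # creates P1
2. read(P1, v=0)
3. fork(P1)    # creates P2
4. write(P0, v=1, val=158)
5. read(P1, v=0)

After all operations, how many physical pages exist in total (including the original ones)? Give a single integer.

Answer: 4

Derivation:
Op 1: fork(P0) -> P1. 3 ppages; refcounts: pp0:2 pp1:2 pp2:2
Op 2: read(P1, v0) -> 35. No state change.
Op 3: fork(P1) -> P2. 3 ppages; refcounts: pp0:3 pp1:3 pp2:3
Op 4: write(P0, v1, 158). refcount(pp1)=3>1 -> COPY to pp3. 4 ppages; refcounts: pp0:3 pp1:2 pp2:3 pp3:1
Op 5: read(P1, v0) -> 35. No state change.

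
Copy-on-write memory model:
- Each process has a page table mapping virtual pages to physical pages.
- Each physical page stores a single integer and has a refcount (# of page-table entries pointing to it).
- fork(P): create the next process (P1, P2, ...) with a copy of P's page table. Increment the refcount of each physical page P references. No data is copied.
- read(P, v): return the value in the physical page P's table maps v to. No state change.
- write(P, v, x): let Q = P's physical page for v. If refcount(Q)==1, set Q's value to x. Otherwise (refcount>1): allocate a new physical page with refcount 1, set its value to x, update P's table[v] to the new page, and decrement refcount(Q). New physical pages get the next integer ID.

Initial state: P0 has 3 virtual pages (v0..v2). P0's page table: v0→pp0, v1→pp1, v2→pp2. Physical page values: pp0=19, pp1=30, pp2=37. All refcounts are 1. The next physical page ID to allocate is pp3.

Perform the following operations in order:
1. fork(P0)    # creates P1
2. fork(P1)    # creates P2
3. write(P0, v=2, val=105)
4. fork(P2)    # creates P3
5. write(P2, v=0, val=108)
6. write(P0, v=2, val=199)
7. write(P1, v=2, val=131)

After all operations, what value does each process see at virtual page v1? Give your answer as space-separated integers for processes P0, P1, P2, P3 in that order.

Op 1: fork(P0) -> P1. 3 ppages; refcounts: pp0:2 pp1:2 pp2:2
Op 2: fork(P1) -> P2. 3 ppages; refcounts: pp0:3 pp1:3 pp2:3
Op 3: write(P0, v2, 105). refcount(pp2)=3>1 -> COPY to pp3. 4 ppages; refcounts: pp0:3 pp1:3 pp2:2 pp3:1
Op 4: fork(P2) -> P3. 4 ppages; refcounts: pp0:4 pp1:4 pp2:3 pp3:1
Op 5: write(P2, v0, 108). refcount(pp0)=4>1 -> COPY to pp4. 5 ppages; refcounts: pp0:3 pp1:4 pp2:3 pp3:1 pp4:1
Op 6: write(P0, v2, 199). refcount(pp3)=1 -> write in place. 5 ppages; refcounts: pp0:3 pp1:4 pp2:3 pp3:1 pp4:1
Op 7: write(P1, v2, 131). refcount(pp2)=3>1 -> COPY to pp5. 6 ppages; refcounts: pp0:3 pp1:4 pp2:2 pp3:1 pp4:1 pp5:1
P0: v1 -> pp1 = 30
P1: v1 -> pp1 = 30
P2: v1 -> pp1 = 30
P3: v1 -> pp1 = 30

Answer: 30 30 30 30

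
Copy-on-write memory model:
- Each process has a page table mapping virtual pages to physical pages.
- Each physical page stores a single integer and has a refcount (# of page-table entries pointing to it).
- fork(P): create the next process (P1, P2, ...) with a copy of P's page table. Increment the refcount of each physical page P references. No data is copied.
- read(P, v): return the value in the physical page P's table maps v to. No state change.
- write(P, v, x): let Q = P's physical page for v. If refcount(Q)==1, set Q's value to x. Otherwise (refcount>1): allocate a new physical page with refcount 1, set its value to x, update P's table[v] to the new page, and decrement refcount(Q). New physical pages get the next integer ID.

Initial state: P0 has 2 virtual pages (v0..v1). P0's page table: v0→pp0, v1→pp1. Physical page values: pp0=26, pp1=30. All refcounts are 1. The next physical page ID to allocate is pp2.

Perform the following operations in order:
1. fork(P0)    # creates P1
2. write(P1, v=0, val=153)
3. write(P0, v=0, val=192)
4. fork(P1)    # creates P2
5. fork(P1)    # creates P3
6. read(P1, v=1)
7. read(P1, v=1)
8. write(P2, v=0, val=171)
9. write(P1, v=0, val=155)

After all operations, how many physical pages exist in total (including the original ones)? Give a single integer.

Op 1: fork(P0) -> P1. 2 ppages; refcounts: pp0:2 pp1:2
Op 2: write(P1, v0, 153). refcount(pp0)=2>1 -> COPY to pp2. 3 ppages; refcounts: pp0:1 pp1:2 pp2:1
Op 3: write(P0, v0, 192). refcount(pp0)=1 -> write in place. 3 ppages; refcounts: pp0:1 pp1:2 pp2:1
Op 4: fork(P1) -> P2. 3 ppages; refcounts: pp0:1 pp1:3 pp2:2
Op 5: fork(P1) -> P3. 3 ppages; refcounts: pp0:1 pp1:4 pp2:3
Op 6: read(P1, v1) -> 30. No state change.
Op 7: read(P1, v1) -> 30. No state change.
Op 8: write(P2, v0, 171). refcount(pp2)=3>1 -> COPY to pp3. 4 ppages; refcounts: pp0:1 pp1:4 pp2:2 pp3:1
Op 9: write(P1, v0, 155). refcount(pp2)=2>1 -> COPY to pp4. 5 ppages; refcounts: pp0:1 pp1:4 pp2:1 pp3:1 pp4:1

Answer: 5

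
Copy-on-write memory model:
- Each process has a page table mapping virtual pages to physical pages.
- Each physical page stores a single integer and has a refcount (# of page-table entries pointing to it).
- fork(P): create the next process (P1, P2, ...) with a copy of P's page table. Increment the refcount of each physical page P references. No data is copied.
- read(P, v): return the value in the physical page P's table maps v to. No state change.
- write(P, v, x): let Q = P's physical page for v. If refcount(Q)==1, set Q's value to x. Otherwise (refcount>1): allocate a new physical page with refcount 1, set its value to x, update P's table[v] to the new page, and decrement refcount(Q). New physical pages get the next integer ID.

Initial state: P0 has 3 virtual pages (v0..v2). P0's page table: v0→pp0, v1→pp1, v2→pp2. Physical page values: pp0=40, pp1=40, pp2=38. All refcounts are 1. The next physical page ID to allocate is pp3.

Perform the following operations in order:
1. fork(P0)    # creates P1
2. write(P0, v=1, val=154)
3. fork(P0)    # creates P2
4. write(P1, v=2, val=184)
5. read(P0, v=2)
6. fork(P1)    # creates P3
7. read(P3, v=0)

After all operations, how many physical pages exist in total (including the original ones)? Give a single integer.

Op 1: fork(P0) -> P1. 3 ppages; refcounts: pp0:2 pp1:2 pp2:2
Op 2: write(P0, v1, 154). refcount(pp1)=2>1 -> COPY to pp3. 4 ppages; refcounts: pp0:2 pp1:1 pp2:2 pp3:1
Op 3: fork(P0) -> P2. 4 ppages; refcounts: pp0:3 pp1:1 pp2:3 pp3:2
Op 4: write(P1, v2, 184). refcount(pp2)=3>1 -> COPY to pp4. 5 ppages; refcounts: pp0:3 pp1:1 pp2:2 pp3:2 pp4:1
Op 5: read(P0, v2) -> 38. No state change.
Op 6: fork(P1) -> P3. 5 ppages; refcounts: pp0:4 pp1:2 pp2:2 pp3:2 pp4:2
Op 7: read(P3, v0) -> 40. No state change.

Answer: 5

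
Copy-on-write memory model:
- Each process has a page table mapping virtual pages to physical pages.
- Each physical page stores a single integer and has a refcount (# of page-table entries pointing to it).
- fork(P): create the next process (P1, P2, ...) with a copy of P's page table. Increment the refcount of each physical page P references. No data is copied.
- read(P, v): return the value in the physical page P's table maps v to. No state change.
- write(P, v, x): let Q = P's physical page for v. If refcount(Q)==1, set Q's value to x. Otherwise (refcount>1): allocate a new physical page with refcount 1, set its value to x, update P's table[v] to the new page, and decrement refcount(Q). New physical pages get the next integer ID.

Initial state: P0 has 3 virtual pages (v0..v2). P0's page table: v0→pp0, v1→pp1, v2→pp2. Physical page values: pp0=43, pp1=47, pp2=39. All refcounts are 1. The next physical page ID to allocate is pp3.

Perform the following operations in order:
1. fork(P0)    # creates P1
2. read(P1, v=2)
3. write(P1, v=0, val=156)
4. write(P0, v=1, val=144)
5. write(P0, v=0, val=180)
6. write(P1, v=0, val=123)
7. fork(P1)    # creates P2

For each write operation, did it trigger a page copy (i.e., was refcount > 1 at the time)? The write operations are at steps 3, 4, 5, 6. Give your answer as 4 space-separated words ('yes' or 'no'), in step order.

Op 1: fork(P0) -> P1. 3 ppages; refcounts: pp0:2 pp1:2 pp2:2
Op 2: read(P1, v2) -> 39. No state change.
Op 3: write(P1, v0, 156). refcount(pp0)=2>1 -> COPY to pp3. 4 ppages; refcounts: pp0:1 pp1:2 pp2:2 pp3:1
Op 4: write(P0, v1, 144). refcount(pp1)=2>1 -> COPY to pp4. 5 ppages; refcounts: pp0:1 pp1:1 pp2:2 pp3:1 pp4:1
Op 5: write(P0, v0, 180). refcount(pp0)=1 -> write in place. 5 ppages; refcounts: pp0:1 pp1:1 pp2:2 pp3:1 pp4:1
Op 6: write(P1, v0, 123). refcount(pp3)=1 -> write in place. 5 ppages; refcounts: pp0:1 pp1:1 pp2:2 pp3:1 pp4:1
Op 7: fork(P1) -> P2. 5 ppages; refcounts: pp0:1 pp1:2 pp2:3 pp3:2 pp4:1

yes yes no no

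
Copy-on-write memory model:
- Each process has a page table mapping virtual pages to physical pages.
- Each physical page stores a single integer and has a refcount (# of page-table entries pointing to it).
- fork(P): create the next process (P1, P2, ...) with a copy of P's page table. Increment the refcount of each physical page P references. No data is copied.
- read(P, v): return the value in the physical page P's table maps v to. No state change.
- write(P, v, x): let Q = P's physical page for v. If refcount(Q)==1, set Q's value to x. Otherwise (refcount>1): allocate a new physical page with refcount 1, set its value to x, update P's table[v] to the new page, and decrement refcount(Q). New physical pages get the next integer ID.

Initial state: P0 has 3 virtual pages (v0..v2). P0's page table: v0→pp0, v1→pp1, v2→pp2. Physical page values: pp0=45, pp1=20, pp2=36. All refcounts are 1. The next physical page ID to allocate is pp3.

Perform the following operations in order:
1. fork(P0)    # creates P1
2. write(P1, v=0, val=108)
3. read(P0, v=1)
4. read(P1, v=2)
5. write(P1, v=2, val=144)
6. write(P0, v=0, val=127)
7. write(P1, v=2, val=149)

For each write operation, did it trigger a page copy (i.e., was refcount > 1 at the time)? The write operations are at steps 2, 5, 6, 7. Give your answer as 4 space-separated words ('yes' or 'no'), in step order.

Op 1: fork(P0) -> P1. 3 ppages; refcounts: pp0:2 pp1:2 pp2:2
Op 2: write(P1, v0, 108). refcount(pp0)=2>1 -> COPY to pp3. 4 ppages; refcounts: pp0:1 pp1:2 pp2:2 pp3:1
Op 3: read(P0, v1) -> 20. No state change.
Op 4: read(P1, v2) -> 36. No state change.
Op 5: write(P1, v2, 144). refcount(pp2)=2>1 -> COPY to pp4. 5 ppages; refcounts: pp0:1 pp1:2 pp2:1 pp3:1 pp4:1
Op 6: write(P0, v0, 127). refcount(pp0)=1 -> write in place. 5 ppages; refcounts: pp0:1 pp1:2 pp2:1 pp3:1 pp4:1
Op 7: write(P1, v2, 149). refcount(pp4)=1 -> write in place. 5 ppages; refcounts: pp0:1 pp1:2 pp2:1 pp3:1 pp4:1

yes yes no no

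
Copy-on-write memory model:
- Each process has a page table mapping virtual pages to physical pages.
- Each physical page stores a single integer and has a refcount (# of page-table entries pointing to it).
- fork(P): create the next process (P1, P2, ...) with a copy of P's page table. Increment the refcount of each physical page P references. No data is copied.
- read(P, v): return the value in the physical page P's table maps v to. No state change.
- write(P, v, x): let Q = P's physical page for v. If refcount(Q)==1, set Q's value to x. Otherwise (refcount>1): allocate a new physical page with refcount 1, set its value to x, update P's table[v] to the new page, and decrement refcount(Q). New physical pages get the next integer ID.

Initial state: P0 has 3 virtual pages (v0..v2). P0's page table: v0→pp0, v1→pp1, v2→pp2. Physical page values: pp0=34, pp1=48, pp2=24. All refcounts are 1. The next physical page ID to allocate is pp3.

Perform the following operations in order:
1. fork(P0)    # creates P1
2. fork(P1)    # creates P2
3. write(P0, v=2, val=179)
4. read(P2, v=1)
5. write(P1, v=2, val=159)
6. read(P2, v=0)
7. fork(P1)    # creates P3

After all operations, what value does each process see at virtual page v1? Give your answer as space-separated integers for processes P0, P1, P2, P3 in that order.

Op 1: fork(P0) -> P1. 3 ppages; refcounts: pp0:2 pp1:2 pp2:2
Op 2: fork(P1) -> P2. 3 ppages; refcounts: pp0:3 pp1:3 pp2:3
Op 3: write(P0, v2, 179). refcount(pp2)=3>1 -> COPY to pp3. 4 ppages; refcounts: pp0:3 pp1:3 pp2:2 pp3:1
Op 4: read(P2, v1) -> 48. No state change.
Op 5: write(P1, v2, 159). refcount(pp2)=2>1 -> COPY to pp4. 5 ppages; refcounts: pp0:3 pp1:3 pp2:1 pp3:1 pp4:1
Op 6: read(P2, v0) -> 34. No state change.
Op 7: fork(P1) -> P3. 5 ppages; refcounts: pp0:4 pp1:4 pp2:1 pp3:1 pp4:2
P0: v1 -> pp1 = 48
P1: v1 -> pp1 = 48
P2: v1 -> pp1 = 48
P3: v1 -> pp1 = 48

Answer: 48 48 48 48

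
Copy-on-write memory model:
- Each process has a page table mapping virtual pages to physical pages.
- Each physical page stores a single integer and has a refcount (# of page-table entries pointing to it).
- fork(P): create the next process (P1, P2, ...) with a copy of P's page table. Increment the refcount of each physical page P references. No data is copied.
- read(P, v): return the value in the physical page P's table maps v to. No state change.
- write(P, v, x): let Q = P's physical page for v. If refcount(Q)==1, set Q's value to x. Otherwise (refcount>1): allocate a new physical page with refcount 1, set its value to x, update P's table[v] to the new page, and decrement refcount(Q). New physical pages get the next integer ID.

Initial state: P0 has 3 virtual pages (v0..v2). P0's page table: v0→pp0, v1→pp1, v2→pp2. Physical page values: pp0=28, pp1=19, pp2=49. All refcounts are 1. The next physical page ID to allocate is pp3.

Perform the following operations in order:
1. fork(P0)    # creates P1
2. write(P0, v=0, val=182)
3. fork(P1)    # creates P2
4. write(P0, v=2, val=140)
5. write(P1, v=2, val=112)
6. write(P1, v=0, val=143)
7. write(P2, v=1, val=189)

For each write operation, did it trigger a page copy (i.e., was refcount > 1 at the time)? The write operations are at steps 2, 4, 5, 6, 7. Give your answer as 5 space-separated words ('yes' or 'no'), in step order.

Op 1: fork(P0) -> P1. 3 ppages; refcounts: pp0:2 pp1:2 pp2:2
Op 2: write(P0, v0, 182). refcount(pp0)=2>1 -> COPY to pp3. 4 ppages; refcounts: pp0:1 pp1:2 pp2:2 pp3:1
Op 3: fork(P1) -> P2. 4 ppages; refcounts: pp0:2 pp1:3 pp2:3 pp3:1
Op 4: write(P0, v2, 140). refcount(pp2)=3>1 -> COPY to pp4. 5 ppages; refcounts: pp0:2 pp1:3 pp2:2 pp3:1 pp4:1
Op 5: write(P1, v2, 112). refcount(pp2)=2>1 -> COPY to pp5. 6 ppages; refcounts: pp0:2 pp1:3 pp2:1 pp3:1 pp4:1 pp5:1
Op 6: write(P1, v0, 143). refcount(pp0)=2>1 -> COPY to pp6. 7 ppages; refcounts: pp0:1 pp1:3 pp2:1 pp3:1 pp4:1 pp5:1 pp6:1
Op 7: write(P2, v1, 189). refcount(pp1)=3>1 -> COPY to pp7. 8 ppages; refcounts: pp0:1 pp1:2 pp2:1 pp3:1 pp4:1 pp5:1 pp6:1 pp7:1

yes yes yes yes yes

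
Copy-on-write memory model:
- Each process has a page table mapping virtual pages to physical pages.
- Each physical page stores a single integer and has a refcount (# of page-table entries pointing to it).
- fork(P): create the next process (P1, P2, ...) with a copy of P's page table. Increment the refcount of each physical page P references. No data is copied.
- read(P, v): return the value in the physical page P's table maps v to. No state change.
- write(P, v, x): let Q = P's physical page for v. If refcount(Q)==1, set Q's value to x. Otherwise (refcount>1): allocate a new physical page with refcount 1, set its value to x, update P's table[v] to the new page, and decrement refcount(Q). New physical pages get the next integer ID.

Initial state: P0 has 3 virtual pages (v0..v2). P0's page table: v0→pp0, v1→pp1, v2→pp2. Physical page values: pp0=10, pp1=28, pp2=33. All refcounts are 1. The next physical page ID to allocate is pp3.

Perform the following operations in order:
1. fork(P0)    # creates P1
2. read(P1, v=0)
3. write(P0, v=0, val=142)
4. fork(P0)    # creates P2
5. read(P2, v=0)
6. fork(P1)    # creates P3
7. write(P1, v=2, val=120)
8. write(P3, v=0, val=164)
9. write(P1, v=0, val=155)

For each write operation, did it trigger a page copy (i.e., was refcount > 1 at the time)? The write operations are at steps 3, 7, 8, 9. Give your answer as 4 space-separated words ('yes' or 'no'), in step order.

Op 1: fork(P0) -> P1. 3 ppages; refcounts: pp0:2 pp1:2 pp2:2
Op 2: read(P1, v0) -> 10. No state change.
Op 3: write(P0, v0, 142). refcount(pp0)=2>1 -> COPY to pp3. 4 ppages; refcounts: pp0:1 pp1:2 pp2:2 pp3:1
Op 4: fork(P0) -> P2. 4 ppages; refcounts: pp0:1 pp1:3 pp2:3 pp3:2
Op 5: read(P2, v0) -> 142. No state change.
Op 6: fork(P1) -> P3. 4 ppages; refcounts: pp0:2 pp1:4 pp2:4 pp3:2
Op 7: write(P1, v2, 120). refcount(pp2)=4>1 -> COPY to pp4. 5 ppages; refcounts: pp0:2 pp1:4 pp2:3 pp3:2 pp4:1
Op 8: write(P3, v0, 164). refcount(pp0)=2>1 -> COPY to pp5. 6 ppages; refcounts: pp0:1 pp1:4 pp2:3 pp3:2 pp4:1 pp5:1
Op 9: write(P1, v0, 155). refcount(pp0)=1 -> write in place. 6 ppages; refcounts: pp0:1 pp1:4 pp2:3 pp3:2 pp4:1 pp5:1

yes yes yes no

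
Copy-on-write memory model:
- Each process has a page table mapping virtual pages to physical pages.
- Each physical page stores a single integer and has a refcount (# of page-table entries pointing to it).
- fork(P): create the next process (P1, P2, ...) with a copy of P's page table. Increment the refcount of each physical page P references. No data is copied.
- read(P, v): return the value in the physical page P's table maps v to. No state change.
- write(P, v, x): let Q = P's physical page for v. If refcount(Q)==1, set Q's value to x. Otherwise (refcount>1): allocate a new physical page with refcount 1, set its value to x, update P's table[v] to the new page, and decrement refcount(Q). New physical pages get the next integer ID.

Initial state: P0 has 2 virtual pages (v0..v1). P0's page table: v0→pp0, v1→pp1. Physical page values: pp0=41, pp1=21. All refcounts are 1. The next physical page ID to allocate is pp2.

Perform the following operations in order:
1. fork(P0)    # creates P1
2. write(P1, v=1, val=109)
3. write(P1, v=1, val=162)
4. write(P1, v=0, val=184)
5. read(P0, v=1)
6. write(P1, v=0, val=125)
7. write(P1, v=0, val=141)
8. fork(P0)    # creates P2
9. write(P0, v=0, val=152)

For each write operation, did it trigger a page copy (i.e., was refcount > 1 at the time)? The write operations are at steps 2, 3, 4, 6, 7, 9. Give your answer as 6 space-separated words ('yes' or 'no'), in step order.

Op 1: fork(P0) -> P1. 2 ppages; refcounts: pp0:2 pp1:2
Op 2: write(P1, v1, 109). refcount(pp1)=2>1 -> COPY to pp2. 3 ppages; refcounts: pp0:2 pp1:1 pp2:1
Op 3: write(P1, v1, 162). refcount(pp2)=1 -> write in place. 3 ppages; refcounts: pp0:2 pp1:1 pp2:1
Op 4: write(P1, v0, 184). refcount(pp0)=2>1 -> COPY to pp3. 4 ppages; refcounts: pp0:1 pp1:1 pp2:1 pp3:1
Op 5: read(P0, v1) -> 21. No state change.
Op 6: write(P1, v0, 125). refcount(pp3)=1 -> write in place. 4 ppages; refcounts: pp0:1 pp1:1 pp2:1 pp3:1
Op 7: write(P1, v0, 141). refcount(pp3)=1 -> write in place. 4 ppages; refcounts: pp0:1 pp1:1 pp2:1 pp3:1
Op 8: fork(P0) -> P2. 4 ppages; refcounts: pp0:2 pp1:2 pp2:1 pp3:1
Op 9: write(P0, v0, 152). refcount(pp0)=2>1 -> COPY to pp4. 5 ppages; refcounts: pp0:1 pp1:2 pp2:1 pp3:1 pp4:1

yes no yes no no yes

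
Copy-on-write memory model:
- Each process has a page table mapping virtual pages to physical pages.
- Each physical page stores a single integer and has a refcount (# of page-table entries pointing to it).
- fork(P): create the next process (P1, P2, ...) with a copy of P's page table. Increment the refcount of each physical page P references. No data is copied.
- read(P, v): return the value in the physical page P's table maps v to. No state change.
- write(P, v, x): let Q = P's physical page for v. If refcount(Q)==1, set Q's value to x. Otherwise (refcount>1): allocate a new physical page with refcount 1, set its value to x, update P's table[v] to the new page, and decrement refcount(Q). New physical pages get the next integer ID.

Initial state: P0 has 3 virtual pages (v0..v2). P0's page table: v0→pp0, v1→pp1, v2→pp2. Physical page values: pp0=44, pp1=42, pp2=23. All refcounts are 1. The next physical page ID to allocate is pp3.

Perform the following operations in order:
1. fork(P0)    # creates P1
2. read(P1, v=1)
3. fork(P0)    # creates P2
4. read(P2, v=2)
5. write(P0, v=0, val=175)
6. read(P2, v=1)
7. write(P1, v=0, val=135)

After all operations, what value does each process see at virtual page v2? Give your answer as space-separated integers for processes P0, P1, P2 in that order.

Answer: 23 23 23

Derivation:
Op 1: fork(P0) -> P1. 3 ppages; refcounts: pp0:2 pp1:2 pp2:2
Op 2: read(P1, v1) -> 42. No state change.
Op 3: fork(P0) -> P2. 3 ppages; refcounts: pp0:3 pp1:3 pp2:3
Op 4: read(P2, v2) -> 23. No state change.
Op 5: write(P0, v0, 175). refcount(pp0)=3>1 -> COPY to pp3. 4 ppages; refcounts: pp0:2 pp1:3 pp2:3 pp3:1
Op 6: read(P2, v1) -> 42. No state change.
Op 7: write(P1, v0, 135). refcount(pp0)=2>1 -> COPY to pp4. 5 ppages; refcounts: pp0:1 pp1:3 pp2:3 pp3:1 pp4:1
P0: v2 -> pp2 = 23
P1: v2 -> pp2 = 23
P2: v2 -> pp2 = 23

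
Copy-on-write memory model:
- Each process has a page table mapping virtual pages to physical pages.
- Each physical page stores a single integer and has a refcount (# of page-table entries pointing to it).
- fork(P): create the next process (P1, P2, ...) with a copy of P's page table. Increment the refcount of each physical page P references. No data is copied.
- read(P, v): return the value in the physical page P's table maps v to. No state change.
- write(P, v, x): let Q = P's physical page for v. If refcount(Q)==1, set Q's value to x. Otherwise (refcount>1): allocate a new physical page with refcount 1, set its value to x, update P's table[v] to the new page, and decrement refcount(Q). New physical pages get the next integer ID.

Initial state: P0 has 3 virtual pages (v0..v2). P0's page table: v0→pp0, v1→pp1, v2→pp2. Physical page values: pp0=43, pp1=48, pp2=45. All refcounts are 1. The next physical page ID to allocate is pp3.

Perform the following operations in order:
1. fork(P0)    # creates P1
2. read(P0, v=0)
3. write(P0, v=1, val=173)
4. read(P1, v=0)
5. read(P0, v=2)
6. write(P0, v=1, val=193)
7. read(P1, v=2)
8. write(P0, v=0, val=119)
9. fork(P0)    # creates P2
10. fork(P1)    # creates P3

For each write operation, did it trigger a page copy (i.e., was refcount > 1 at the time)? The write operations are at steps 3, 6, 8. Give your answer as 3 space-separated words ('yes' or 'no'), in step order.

Op 1: fork(P0) -> P1. 3 ppages; refcounts: pp0:2 pp1:2 pp2:2
Op 2: read(P0, v0) -> 43. No state change.
Op 3: write(P0, v1, 173). refcount(pp1)=2>1 -> COPY to pp3. 4 ppages; refcounts: pp0:2 pp1:1 pp2:2 pp3:1
Op 4: read(P1, v0) -> 43. No state change.
Op 5: read(P0, v2) -> 45. No state change.
Op 6: write(P0, v1, 193). refcount(pp3)=1 -> write in place. 4 ppages; refcounts: pp0:2 pp1:1 pp2:2 pp3:1
Op 7: read(P1, v2) -> 45. No state change.
Op 8: write(P0, v0, 119). refcount(pp0)=2>1 -> COPY to pp4. 5 ppages; refcounts: pp0:1 pp1:1 pp2:2 pp3:1 pp4:1
Op 9: fork(P0) -> P2. 5 ppages; refcounts: pp0:1 pp1:1 pp2:3 pp3:2 pp4:2
Op 10: fork(P1) -> P3. 5 ppages; refcounts: pp0:2 pp1:2 pp2:4 pp3:2 pp4:2

yes no yes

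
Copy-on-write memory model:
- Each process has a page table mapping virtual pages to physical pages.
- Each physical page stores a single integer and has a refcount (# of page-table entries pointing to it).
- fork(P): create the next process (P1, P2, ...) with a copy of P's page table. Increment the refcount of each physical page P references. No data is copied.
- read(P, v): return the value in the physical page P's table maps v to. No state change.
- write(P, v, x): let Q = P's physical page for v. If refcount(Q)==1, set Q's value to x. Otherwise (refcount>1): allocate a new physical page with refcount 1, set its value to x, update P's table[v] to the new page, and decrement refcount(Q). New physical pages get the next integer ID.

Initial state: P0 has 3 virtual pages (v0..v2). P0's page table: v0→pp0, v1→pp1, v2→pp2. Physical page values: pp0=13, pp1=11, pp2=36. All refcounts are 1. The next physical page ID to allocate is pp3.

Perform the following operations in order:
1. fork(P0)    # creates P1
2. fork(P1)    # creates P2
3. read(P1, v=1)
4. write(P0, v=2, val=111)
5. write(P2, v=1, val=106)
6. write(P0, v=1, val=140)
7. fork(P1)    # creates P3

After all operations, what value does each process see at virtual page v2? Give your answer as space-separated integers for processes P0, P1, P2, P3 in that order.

Op 1: fork(P0) -> P1. 3 ppages; refcounts: pp0:2 pp1:2 pp2:2
Op 2: fork(P1) -> P2. 3 ppages; refcounts: pp0:3 pp1:3 pp2:3
Op 3: read(P1, v1) -> 11. No state change.
Op 4: write(P0, v2, 111). refcount(pp2)=3>1 -> COPY to pp3. 4 ppages; refcounts: pp0:3 pp1:3 pp2:2 pp3:1
Op 5: write(P2, v1, 106). refcount(pp1)=3>1 -> COPY to pp4. 5 ppages; refcounts: pp0:3 pp1:2 pp2:2 pp3:1 pp4:1
Op 6: write(P0, v1, 140). refcount(pp1)=2>1 -> COPY to pp5. 6 ppages; refcounts: pp0:3 pp1:1 pp2:2 pp3:1 pp4:1 pp5:1
Op 7: fork(P1) -> P3. 6 ppages; refcounts: pp0:4 pp1:2 pp2:3 pp3:1 pp4:1 pp5:1
P0: v2 -> pp3 = 111
P1: v2 -> pp2 = 36
P2: v2 -> pp2 = 36
P3: v2 -> pp2 = 36

Answer: 111 36 36 36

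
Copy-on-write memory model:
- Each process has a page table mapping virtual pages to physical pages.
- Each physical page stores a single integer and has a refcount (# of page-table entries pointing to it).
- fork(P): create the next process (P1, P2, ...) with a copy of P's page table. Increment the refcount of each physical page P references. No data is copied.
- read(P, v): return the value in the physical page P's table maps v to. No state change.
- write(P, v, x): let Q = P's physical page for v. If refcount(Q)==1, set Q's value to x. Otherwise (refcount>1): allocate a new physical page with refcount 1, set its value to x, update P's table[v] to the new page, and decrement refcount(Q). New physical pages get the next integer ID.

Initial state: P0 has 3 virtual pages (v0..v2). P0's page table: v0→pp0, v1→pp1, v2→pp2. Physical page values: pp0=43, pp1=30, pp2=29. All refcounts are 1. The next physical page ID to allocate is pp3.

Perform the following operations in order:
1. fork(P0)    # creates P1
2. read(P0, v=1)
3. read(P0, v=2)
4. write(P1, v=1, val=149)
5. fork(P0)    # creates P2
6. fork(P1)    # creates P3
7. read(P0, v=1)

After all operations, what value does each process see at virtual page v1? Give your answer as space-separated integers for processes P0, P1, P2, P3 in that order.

Answer: 30 149 30 149

Derivation:
Op 1: fork(P0) -> P1. 3 ppages; refcounts: pp0:2 pp1:2 pp2:2
Op 2: read(P0, v1) -> 30. No state change.
Op 3: read(P0, v2) -> 29. No state change.
Op 4: write(P1, v1, 149). refcount(pp1)=2>1 -> COPY to pp3. 4 ppages; refcounts: pp0:2 pp1:1 pp2:2 pp3:1
Op 5: fork(P0) -> P2. 4 ppages; refcounts: pp0:3 pp1:2 pp2:3 pp3:1
Op 6: fork(P1) -> P3. 4 ppages; refcounts: pp0:4 pp1:2 pp2:4 pp3:2
Op 7: read(P0, v1) -> 30. No state change.
P0: v1 -> pp1 = 30
P1: v1 -> pp3 = 149
P2: v1 -> pp1 = 30
P3: v1 -> pp3 = 149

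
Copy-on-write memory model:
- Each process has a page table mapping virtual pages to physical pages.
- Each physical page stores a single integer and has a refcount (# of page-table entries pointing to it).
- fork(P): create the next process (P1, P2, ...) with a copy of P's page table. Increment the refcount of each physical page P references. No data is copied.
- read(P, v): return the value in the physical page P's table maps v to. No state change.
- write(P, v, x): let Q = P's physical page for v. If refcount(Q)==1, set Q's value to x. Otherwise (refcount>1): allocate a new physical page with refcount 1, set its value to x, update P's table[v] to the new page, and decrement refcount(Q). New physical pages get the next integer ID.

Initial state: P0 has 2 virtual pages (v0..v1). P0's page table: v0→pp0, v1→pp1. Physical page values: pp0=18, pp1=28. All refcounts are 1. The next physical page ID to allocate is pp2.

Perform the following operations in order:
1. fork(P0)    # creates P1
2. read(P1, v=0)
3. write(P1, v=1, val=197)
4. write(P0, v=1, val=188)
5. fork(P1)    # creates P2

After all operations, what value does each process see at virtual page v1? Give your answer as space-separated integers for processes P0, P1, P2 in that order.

Op 1: fork(P0) -> P1. 2 ppages; refcounts: pp0:2 pp1:2
Op 2: read(P1, v0) -> 18. No state change.
Op 3: write(P1, v1, 197). refcount(pp1)=2>1 -> COPY to pp2. 3 ppages; refcounts: pp0:2 pp1:1 pp2:1
Op 4: write(P0, v1, 188). refcount(pp1)=1 -> write in place. 3 ppages; refcounts: pp0:2 pp1:1 pp2:1
Op 5: fork(P1) -> P2. 3 ppages; refcounts: pp0:3 pp1:1 pp2:2
P0: v1 -> pp1 = 188
P1: v1 -> pp2 = 197
P2: v1 -> pp2 = 197

Answer: 188 197 197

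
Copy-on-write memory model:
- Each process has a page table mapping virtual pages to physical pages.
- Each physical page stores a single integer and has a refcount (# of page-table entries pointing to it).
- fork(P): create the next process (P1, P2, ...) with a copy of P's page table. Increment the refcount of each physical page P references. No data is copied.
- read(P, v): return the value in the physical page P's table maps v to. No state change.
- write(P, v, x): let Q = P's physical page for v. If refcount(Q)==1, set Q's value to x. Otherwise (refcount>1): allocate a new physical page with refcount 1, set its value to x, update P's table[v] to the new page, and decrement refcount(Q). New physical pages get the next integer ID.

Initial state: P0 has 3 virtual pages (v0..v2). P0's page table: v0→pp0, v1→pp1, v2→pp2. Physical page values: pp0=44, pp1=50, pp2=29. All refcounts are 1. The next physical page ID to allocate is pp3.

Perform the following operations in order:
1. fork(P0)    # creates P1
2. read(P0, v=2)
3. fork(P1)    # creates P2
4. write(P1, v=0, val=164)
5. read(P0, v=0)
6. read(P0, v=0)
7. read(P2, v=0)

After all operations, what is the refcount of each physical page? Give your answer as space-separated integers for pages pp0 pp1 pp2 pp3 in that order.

Op 1: fork(P0) -> P1. 3 ppages; refcounts: pp0:2 pp1:2 pp2:2
Op 2: read(P0, v2) -> 29. No state change.
Op 3: fork(P1) -> P2. 3 ppages; refcounts: pp0:3 pp1:3 pp2:3
Op 4: write(P1, v0, 164). refcount(pp0)=3>1 -> COPY to pp3. 4 ppages; refcounts: pp0:2 pp1:3 pp2:3 pp3:1
Op 5: read(P0, v0) -> 44. No state change.
Op 6: read(P0, v0) -> 44. No state change.
Op 7: read(P2, v0) -> 44. No state change.

Answer: 2 3 3 1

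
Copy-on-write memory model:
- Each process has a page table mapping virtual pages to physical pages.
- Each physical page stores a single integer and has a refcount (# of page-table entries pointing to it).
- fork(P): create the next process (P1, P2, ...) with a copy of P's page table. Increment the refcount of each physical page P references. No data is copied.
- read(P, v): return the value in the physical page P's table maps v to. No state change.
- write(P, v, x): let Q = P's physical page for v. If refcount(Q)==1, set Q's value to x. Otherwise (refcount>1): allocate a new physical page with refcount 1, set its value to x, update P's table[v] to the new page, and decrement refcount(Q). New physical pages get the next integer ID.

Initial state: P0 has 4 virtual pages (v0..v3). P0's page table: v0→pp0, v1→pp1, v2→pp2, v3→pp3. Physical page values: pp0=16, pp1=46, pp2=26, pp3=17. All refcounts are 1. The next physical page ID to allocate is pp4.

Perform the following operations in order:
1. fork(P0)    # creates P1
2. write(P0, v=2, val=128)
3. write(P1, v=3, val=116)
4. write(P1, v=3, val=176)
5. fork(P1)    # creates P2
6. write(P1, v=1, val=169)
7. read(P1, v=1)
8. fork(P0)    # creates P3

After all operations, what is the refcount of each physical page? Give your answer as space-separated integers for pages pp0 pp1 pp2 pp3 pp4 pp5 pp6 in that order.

Answer: 4 3 2 2 2 2 1

Derivation:
Op 1: fork(P0) -> P1. 4 ppages; refcounts: pp0:2 pp1:2 pp2:2 pp3:2
Op 2: write(P0, v2, 128). refcount(pp2)=2>1 -> COPY to pp4. 5 ppages; refcounts: pp0:2 pp1:2 pp2:1 pp3:2 pp4:1
Op 3: write(P1, v3, 116). refcount(pp3)=2>1 -> COPY to pp5. 6 ppages; refcounts: pp0:2 pp1:2 pp2:1 pp3:1 pp4:1 pp5:1
Op 4: write(P1, v3, 176). refcount(pp5)=1 -> write in place. 6 ppages; refcounts: pp0:2 pp1:2 pp2:1 pp3:1 pp4:1 pp5:1
Op 5: fork(P1) -> P2. 6 ppages; refcounts: pp0:3 pp1:3 pp2:2 pp3:1 pp4:1 pp5:2
Op 6: write(P1, v1, 169). refcount(pp1)=3>1 -> COPY to pp6. 7 ppages; refcounts: pp0:3 pp1:2 pp2:2 pp3:1 pp4:1 pp5:2 pp6:1
Op 7: read(P1, v1) -> 169. No state change.
Op 8: fork(P0) -> P3. 7 ppages; refcounts: pp0:4 pp1:3 pp2:2 pp3:2 pp4:2 pp5:2 pp6:1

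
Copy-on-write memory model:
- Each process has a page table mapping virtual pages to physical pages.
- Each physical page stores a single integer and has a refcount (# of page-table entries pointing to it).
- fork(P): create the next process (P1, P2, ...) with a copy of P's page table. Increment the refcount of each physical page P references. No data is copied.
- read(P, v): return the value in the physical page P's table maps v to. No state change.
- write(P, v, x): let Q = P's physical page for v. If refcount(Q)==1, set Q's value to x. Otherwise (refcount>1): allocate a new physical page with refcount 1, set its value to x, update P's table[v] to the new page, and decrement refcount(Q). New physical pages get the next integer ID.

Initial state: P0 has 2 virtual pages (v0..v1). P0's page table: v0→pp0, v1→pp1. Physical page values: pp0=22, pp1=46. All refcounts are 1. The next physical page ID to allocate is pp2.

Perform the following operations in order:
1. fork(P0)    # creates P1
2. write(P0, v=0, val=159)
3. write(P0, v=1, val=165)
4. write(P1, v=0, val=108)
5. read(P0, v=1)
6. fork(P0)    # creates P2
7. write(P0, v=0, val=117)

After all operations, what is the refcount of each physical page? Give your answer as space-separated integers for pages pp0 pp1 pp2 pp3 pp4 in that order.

Answer: 1 1 1 2 1

Derivation:
Op 1: fork(P0) -> P1. 2 ppages; refcounts: pp0:2 pp1:2
Op 2: write(P0, v0, 159). refcount(pp0)=2>1 -> COPY to pp2. 3 ppages; refcounts: pp0:1 pp1:2 pp2:1
Op 3: write(P0, v1, 165). refcount(pp1)=2>1 -> COPY to pp3. 4 ppages; refcounts: pp0:1 pp1:1 pp2:1 pp3:1
Op 4: write(P1, v0, 108). refcount(pp0)=1 -> write in place. 4 ppages; refcounts: pp0:1 pp1:1 pp2:1 pp3:1
Op 5: read(P0, v1) -> 165. No state change.
Op 6: fork(P0) -> P2. 4 ppages; refcounts: pp0:1 pp1:1 pp2:2 pp3:2
Op 7: write(P0, v0, 117). refcount(pp2)=2>1 -> COPY to pp4. 5 ppages; refcounts: pp0:1 pp1:1 pp2:1 pp3:2 pp4:1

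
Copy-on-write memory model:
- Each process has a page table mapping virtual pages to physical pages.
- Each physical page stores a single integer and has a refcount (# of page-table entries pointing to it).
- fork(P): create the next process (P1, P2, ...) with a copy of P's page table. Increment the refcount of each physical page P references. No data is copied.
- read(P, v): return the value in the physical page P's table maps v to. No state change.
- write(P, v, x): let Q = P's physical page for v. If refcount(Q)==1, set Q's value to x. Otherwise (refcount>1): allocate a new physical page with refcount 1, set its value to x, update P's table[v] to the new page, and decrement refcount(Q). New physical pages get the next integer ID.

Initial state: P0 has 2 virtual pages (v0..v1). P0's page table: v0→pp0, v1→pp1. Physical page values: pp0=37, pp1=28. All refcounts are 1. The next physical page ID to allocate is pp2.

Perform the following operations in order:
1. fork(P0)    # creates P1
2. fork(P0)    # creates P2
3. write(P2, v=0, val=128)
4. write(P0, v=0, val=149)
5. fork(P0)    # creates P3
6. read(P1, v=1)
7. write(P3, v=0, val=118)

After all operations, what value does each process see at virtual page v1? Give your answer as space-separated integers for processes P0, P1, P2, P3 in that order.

Answer: 28 28 28 28

Derivation:
Op 1: fork(P0) -> P1. 2 ppages; refcounts: pp0:2 pp1:2
Op 2: fork(P0) -> P2. 2 ppages; refcounts: pp0:3 pp1:3
Op 3: write(P2, v0, 128). refcount(pp0)=3>1 -> COPY to pp2. 3 ppages; refcounts: pp0:2 pp1:3 pp2:1
Op 4: write(P0, v0, 149). refcount(pp0)=2>1 -> COPY to pp3. 4 ppages; refcounts: pp0:1 pp1:3 pp2:1 pp3:1
Op 5: fork(P0) -> P3. 4 ppages; refcounts: pp0:1 pp1:4 pp2:1 pp3:2
Op 6: read(P1, v1) -> 28. No state change.
Op 7: write(P3, v0, 118). refcount(pp3)=2>1 -> COPY to pp4. 5 ppages; refcounts: pp0:1 pp1:4 pp2:1 pp3:1 pp4:1
P0: v1 -> pp1 = 28
P1: v1 -> pp1 = 28
P2: v1 -> pp1 = 28
P3: v1 -> pp1 = 28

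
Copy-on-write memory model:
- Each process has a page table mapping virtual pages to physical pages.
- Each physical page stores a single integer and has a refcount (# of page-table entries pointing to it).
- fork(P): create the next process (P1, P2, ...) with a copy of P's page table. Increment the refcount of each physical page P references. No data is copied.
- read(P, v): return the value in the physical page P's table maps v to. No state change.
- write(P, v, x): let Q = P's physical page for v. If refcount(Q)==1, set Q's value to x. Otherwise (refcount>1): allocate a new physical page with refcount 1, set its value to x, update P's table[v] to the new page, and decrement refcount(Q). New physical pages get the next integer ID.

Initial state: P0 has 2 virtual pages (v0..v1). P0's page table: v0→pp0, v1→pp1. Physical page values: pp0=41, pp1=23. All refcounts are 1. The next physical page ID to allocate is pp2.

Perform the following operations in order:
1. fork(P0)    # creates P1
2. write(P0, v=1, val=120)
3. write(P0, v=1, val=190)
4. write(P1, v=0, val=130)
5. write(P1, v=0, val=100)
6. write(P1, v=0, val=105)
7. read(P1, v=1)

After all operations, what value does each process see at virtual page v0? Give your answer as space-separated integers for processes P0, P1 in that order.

Answer: 41 105

Derivation:
Op 1: fork(P0) -> P1. 2 ppages; refcounts: pp0:2 pp1:2
Op 2: write(P0, v1, 120). refcount(pp1)=2>1 -> COPY to pp2. 3 ppages; refcounts: pp0:2 pp1:1 pp2:1
Op 3: write(P0, v1, 190). refcount(pp2)=1 -> write in place. 3 ppages; refcounts: pp0:2 pp1:1 pp2:1
Op 4: write(P1, v0, 130). refcount(pp0)=2>1 -> COPY to pp3. 4 ppages; refcounts: pp0:1 pp1:1 pp2:1 pp3:1
Op 5: write(P1, v0, 100). refcount(pp3)=1 -> write in place. 4 ppages; refcounts: pp0:1 pp1:1 pp2:1 pp3:1
Op 6: write(P1, v0, 105). refcount(pp3)=1 -> write in place. 4 ppages; refcounts: pp0:1 pp1:1 pp2:1 pp3:1
Op 7: read(P1, v1) -> 23. No state change.
P0: v0 -> pp0 = 41
P1: v0 -> pp3 = 105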